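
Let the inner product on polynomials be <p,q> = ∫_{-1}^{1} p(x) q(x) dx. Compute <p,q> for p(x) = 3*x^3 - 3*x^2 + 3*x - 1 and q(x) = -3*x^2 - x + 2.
<p,q> = -28/5

Expand the product: p(x)·q(x) = -9*x^5 + 6*x^4 - 6*x^2 + 7*x - 2.
∫_{-1}^{1} of each monomial x^k gives [2/(k+1) if k even, 0 if k odd]. Integrating term-by-term (or equivalently evaluating the antiderivative F(x) = -3*x^6/2 + 6*x^5/5 - 2*x^3 + 7*x^2/2 - 2*x at the endpoints):
  F(1) − F(−1) = -4/5 − (24/5) = -28/5.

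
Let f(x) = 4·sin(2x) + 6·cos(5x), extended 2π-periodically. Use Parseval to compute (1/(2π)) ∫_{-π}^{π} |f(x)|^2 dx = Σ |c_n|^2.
Σ |c_n|^2 = 26

Expand |f|^2 and use orthogonality of {sin(nx), cos(mx)} on [-π, π]:
  ∫_{-π}^{π} sin(nx)^2 dx = π, ∫ cos(mx)^2 dx = π, and cross terms integrate to 0.
So ∫_{-π}^{π} f(x)^2 dx = 4^2 · π + 6^2 · π = (16 + 36)π.
Divide by 2π: (16 + 36)/2 = 26.
By Parseval, this equals Σ |c_n|^2.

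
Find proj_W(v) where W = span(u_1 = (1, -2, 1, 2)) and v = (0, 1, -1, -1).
proj_W(v) = (-1/2, 1, -1/2, -1)

Set up U = [u_1 | ... | u_1] ∈ R^(4×1). The projector onto W = col(U) is P = U (U^T U)^(-1) U^T.
Compute U^T U =
  [10],
and U^T v = (-5).
Solve U^T U · c = U^T v for the coefficients: c = (-1/2). The projection is proj_W(v) = U c.
Check: (v - proj_W(v)) · u_1 = 0  (should be 0).
Result: proj_W(v) = (-1/2, 1, -1/2, -1).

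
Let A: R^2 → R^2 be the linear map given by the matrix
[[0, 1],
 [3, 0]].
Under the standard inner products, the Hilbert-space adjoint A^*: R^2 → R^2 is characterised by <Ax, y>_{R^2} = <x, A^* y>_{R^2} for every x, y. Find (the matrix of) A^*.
A^* = A^T =
[[0, 3],
 [1, 0]]

For real matrices with standard dot products, the defining identity <Ax, y> = <x, A^* y> gives (Ax)^T y = x^T (A^*) y, i.e. x^T A^T y = x^T (A^*) y. Since this holds for all x, y, we must have A^* = A^T. Therefore
A^* =
[[0, 3],
 [1, 0]].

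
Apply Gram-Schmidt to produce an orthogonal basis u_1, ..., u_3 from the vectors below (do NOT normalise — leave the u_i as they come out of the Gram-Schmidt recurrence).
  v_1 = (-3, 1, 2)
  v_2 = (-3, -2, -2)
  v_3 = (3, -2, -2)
Orthogonal basis:
  u_1 = (-3, 1, 2)
  u_2 = (-33/14, -31/14, -17/7)
  u_3 = (24/229, -144/229, 108/229)

Apply the Gram-Schmidt recurrence
  u_1 = v_1
  u_i = v_i − Σ_{j<i} ((v_i · u_j) / (u_j · u_j)) · u_j.

Step by step this gives:
  u_1 = (-3, 1, 2)
  u_2 = (-33/14, -31/14, -17/7)
  u_3 = (24/229, -144/229, 108/229)

Orthogonality check:
  u_2 · u_1 = 0 (should be 0)
  u_3 · u_1 = 0 (should be 0)
  u_3 · u_2 = 0 (should be 0)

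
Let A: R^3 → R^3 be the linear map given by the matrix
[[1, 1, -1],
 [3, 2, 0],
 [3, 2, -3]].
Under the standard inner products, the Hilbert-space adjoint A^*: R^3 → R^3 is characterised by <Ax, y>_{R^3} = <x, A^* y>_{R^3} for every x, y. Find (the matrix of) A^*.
A^* = A^T =
[[1, 3, 3],
 [1, 2, 2],
 [-1, 0, -3]]

For real matrices with standard dot products, the defining identity <Ax, y> = <x, A^* y> gives (Ax)^T y = x^T (A^*) y, i.e. x^T A^T y = x^T (A^*) y. Since this holds for all x, y, we must have A^* = A^T. Therefore
A^* =
[[1, 3, 3],
 [1, 2, 2],
 [-1, 0, -3]].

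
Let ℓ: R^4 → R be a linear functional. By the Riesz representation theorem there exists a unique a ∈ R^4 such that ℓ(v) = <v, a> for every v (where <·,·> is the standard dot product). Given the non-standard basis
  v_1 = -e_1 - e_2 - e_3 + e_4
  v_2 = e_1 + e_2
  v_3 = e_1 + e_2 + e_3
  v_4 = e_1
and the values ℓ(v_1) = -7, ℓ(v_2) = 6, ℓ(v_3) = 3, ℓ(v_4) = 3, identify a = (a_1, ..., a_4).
a = (3, 3, -3, -4)

Write a = (a_1, ..., a_4) in the standard basis. For each basis vector v_i, ℓ(v_i) = <v_i, a> is a linear equation in the a_j's. Collect the n equations into a matrix system V a = ℓ, where row i of V is v_i (expressed in the standard basis). Since V is invertible (lower-triangular with 1s on the diagonal, up to permutation), solve by back-substitution:
  V =
[[-1, -1, -1, 1],
 [1, 1, 0, 0],
 [1, 1, 1, 0],
 [1, 0, 0, 0]]
  V a = (-7, 6, 3, 3)
Solving gives a = (3, 3, -3, -4).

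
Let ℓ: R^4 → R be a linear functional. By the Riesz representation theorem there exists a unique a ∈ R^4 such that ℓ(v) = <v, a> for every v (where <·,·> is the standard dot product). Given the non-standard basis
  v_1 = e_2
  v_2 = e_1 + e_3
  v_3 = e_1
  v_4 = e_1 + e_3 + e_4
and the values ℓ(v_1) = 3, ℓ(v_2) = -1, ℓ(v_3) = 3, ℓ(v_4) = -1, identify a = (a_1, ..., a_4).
a = (3, 3, -4, 0)

Write a = (a_1, ..., a_4) in the standard basis. For each basis vector v_i, ℓ(v_i) = <v_i, a> is a linear equation in the a_j's. Collect the n equations into a matrix system V a = ℓ, where row i of V is v_i (expressed in the standard basis). Since V is invertible (lower-triangular with 1s on the diagonal, up to permutation), solve by back-substitution:
  V =
[[0, 1, 0, 0],
 [1, 0, 1, 0],
 [1, 0, 0, 0],
 [1, 0, 1, 1]]
  V a = (3, -1, 3, -1)
Solving gives a = (3, 3, -4, 0).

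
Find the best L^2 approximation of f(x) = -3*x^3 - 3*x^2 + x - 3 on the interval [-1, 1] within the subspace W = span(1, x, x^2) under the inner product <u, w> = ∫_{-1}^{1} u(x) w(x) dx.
g(x) = -3*x^2 - 4*x/5 - 3

The best approximation g ∈ W is the orthogonal projection of f onto W. Writing g = a_0 + a_1 x + a_2 x^2, the coefficients solve the normal equations G · a = b where
  G_{ij} = <φ_i, φ_j> and b_i = <f, φ_i>, with φ_0 = 1, φ_1 = x, φ_2 = x^2.
G =
  [2, 0, 2/3]
  [0, 2/3, 0]
  [2/3, 0, 2/5],
b = (-8, -8/15, -16/5).
Solving gives a_0 = -3, a_1 = -4/5, a_2 = -3, so
  g(x) = -3*x^2 - 4*x/5 - 3.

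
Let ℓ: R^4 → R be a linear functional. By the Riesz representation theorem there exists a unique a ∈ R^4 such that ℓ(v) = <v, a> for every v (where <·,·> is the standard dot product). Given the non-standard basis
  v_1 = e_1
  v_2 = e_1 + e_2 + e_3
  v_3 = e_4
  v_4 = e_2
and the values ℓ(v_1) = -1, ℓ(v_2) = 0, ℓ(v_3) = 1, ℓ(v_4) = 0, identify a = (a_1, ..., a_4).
a = (-1, 0, 1, 1)

Write a = (a_1, ..., a_4) in the standard basis. For each basis vector v_i, ℓ(v_i) = <v_i, a> is a linear equation in the a_j's. Collect the n equations into a matrix system V a = ℓ, where row i of V is v_i (expressed in the standard basis). Since V is invertible (lower-triangular with 1s on the diagonal, up to permutation), solve by back-substitution:
  V =
[[1, 0, 0, 0],
 [1, 1, 1, 0],
 [0, 0, 0, 1],
 [0, 1, 0, 0]]
  V a = (-1, 0, 1, 0)
Solving gives a = (-1, 0, 1, 1).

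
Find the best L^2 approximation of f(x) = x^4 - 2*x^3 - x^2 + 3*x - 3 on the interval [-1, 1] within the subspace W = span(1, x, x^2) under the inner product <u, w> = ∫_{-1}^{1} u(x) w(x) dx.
g(x) = -x^2/7 + 9*x/5 - 108/35

The best approximation g ∈ W is the orthogonal projection of f onto W. Writing g = a_0 + a_1 x + a_2 x^2, the coefficients solve the normal equations G · a = b where
  G_{ij} = <φ_i, φ_j> and b_i = <f, φ_i>, with φ_0 = 1, φ_1 = x, φ_2 = x^2.
G =
  [2, 0, 2/3]
  [0, 2/3, 0]
  [2/3, 0, 2/5],
b = (-94/15, 6/5, -74/35).
Solving gives a_0 = -108/35, a_1 = 9/5, a_2 = -1/7, so
  g(x) = -x^2/7 + 9*x/5 - 108/35.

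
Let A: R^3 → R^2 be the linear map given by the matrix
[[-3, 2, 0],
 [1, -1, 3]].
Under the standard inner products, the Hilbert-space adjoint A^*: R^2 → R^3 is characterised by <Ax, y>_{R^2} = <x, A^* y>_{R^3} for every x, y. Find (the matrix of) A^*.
A^* = A^T =
[[-3, 1],
 [2, -1],
 [0, 3]]

For real matrices with standard dot products, the defining identity <Ax, y> = <x, A^* y> gives (Ax)^T y = x^T (A^*) y, i.e. x^T A^T y = x^T (A^*) y. Since this holds for all x, y, we must have A^* = A^T. Therefore
A^* =
[[-3, 1],
 [2, -1],
 [0, 3]].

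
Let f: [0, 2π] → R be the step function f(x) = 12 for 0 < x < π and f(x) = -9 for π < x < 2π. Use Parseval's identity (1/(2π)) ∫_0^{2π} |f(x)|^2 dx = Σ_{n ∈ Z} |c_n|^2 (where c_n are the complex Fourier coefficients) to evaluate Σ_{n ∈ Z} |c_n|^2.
Σ |c_n|^2 = 225/2

Parseval equates the L^2 energy of f (normalised by 1/(2π)) with the ℓ^2 sum of its Fourier coefficients: (1/(2π)) ∫_0^{2π} |f|^2 = Σ |c_n|^2.
Compute the left side: (1/(2π)) [∫_0^π 12^2 dx + ∫_π^{2π} (-9)^2 dx] = (1/(2π)) · (144π + 81π) = (144 + 81)/2 = 225/2.
So Σ_{n ∈ Z} |c_n|^2 = 225/2.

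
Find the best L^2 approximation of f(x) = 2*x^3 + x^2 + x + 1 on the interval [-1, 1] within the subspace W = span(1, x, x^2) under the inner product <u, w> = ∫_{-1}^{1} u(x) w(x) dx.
g(x) = x^2 + 11*x/5 + 1

The best approximation g ∈ W is the orthogonal projection of f onto W. Writing g = a_0 + a_1 x + a_2 x^2, the coefficients solve the normal equations G · a = b where
  G_{ij} = <φ_i, φ_j> and b_i = <f, φ_i>, with φ_0 = 1, φ_1 = x, φ_2 = x^2.
G =
  [2, 0, 2/3]
  [0, 2/3, 0]
  [2/3, 0, 2/5],
b = (8/3, 22/15, 16/15).
Solving gives a_0 = 1, a_1 = 11/5, a_2 = 1, so
  g(x) = x^2 + 11*x/5 + 1.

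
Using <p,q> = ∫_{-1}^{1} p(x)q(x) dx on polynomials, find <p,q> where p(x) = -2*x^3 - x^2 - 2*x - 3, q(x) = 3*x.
<p,q> = -32/5

Expand the product: p(x)·q(x) = -6*x^4 - 3*x^3 - 6*x^2 - 9*x.
∫_{-1}^{1} of each monomial x^k gives [2/(k+1) if k even, 0 if k odd]. Integrating term-by-term (or equivalently evaluating the antiderivative F(x) = -6*x^5/5 - 3*x^4/4 - 2*x^3 - 9*x^2/2 at the endpoints):
  F(1) − F(−1) = -169/20 − (-41/20) = -32/5.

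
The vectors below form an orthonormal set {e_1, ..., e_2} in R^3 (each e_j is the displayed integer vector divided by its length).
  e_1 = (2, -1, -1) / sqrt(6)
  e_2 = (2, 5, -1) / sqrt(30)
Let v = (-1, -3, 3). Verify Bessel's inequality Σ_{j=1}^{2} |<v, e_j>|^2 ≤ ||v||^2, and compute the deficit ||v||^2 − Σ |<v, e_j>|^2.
Σ |<v, e_j>|^2 = 14; ||v||^2 = 19; deficit = 5

Write each e_j = u_j / sqrt(<u_j, u_j>) where u_j is the displayed integer vector. Then <v, e_j> = <v, u_j> / sqrt(<u_j, u_j>), so |<v, e_j>|^2 = <v, u_j>^2 / <u_j, u_j>.
Coefficients: <v, e_1> = -2/sqrt(6), <v, e_2> = -20/sqrt(30).
Square and sum: Σ |<v, e_j>|^2 = 14.
Compute ||v||^2 = v·v = 19.
Deficit = 19 − 14 = 5 ≥ 0, confirming Bessel's inequality. (The deficit equals ||v − Σ <v,e_j> e_j||^2, the squared distance from v to span{e_j}.)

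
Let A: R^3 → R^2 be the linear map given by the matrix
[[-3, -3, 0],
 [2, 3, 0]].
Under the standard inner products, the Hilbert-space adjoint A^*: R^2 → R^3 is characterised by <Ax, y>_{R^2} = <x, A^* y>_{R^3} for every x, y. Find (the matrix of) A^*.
A^* = A^T =
[[-3, 2],
 [-3, 3],
 [0, 0]]

For real matrices with standard dot products, the defining identity <Ax, y> = <x, A^* y> gives (Ax)^T y = x^T (A^*) y, i.e. x^T A^T y = x^T (A^*) y. Since this holds for all x, y, we must have A^* = A^T. Therefore
A^* =
[[-3, 2],
 [-3, 3],
 [0, 0]].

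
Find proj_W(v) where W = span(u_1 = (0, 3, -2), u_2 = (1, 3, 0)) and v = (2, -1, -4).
proj_W(v) = (-58/49, 3/49, -118/49)

Set up U = [u_1 | ... | u_2] ∈ R^(3×2). The projector onto W = col(U) is P = U (U^T U)^(-1) U^T.
Compute U^T U =
  [13, 9]
  [9, 10],
and U^T v = (5, -1).
Solve U^T U · c = U^T v for the coefficients: c = (59/49, -58/49). The projection is proj_W(v) = U c.
Check: (v - proj_W(v)) · u_1 = 0  (should be 0).
Check: (v - proj_W(v)) · u_2 = 0  (should be 0).
Result: proj_W(v) = (-58/49, 3/49, -118/49).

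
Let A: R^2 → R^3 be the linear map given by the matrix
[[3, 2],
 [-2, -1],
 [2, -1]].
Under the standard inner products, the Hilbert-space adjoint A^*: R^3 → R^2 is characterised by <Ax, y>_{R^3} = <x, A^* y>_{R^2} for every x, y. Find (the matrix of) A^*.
A^* = A^T =
[[3, -2, 2],
 [2, -1, -1]]

For real matrices with standard dot products, the defining identity <Ax, y> = <x, A^* y> gives (Ax)^T y = x^T (A^*) y, i.e. x^T A^T y = x^T (A^*) y. Since this holds for all x, y, we must have A^* = A^T. Therefore
A^* =
[[3, -2, 2],
 [2, -1, -1]].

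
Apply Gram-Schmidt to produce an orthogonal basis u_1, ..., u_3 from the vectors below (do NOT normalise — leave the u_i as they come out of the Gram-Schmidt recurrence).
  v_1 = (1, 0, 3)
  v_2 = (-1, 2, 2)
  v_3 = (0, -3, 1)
Orthogonal basis:
  u_1 = (1, 0, 3)
  u_2 = (-3/2, 2, 1/2)
  u_3 = (-102/65, -17/13, 34/65)

Apply the Gram-Schmidt recurrence
  u_1 = v_1
  u_i = v_i − Σ_{j<i} ((v_i · u_j) / (u_j · u_j)) · u_j.

Step by step this gives:
  u_1 = (1, 0, 3)
  u_2 = (-3/2, 2, 1/2)
  u_3 = (-102/65, -17/13, 34/65)

Orthogonality check:
  u_2 · u_1 = 0 (should be 0)
  u_3 · u_1 = 0 (should be 0)
  u_3 · u_2 = 0 (should be 0)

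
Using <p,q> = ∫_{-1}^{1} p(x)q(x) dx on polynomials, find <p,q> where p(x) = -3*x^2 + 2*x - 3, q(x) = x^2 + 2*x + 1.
<p,q> = -128/15

Expand the product: p(x)·q(x) = -3*x^4 - 4*x^3 - 2*x^2 - 4*x - 3.
∫_{-1}^{1} of each monomial x^k gives [2/(k+1) if k even, 0 if k odd]. Integrating term-by-term (or equivalently evaluating the antiderivative F(x) = -3*x^5/5 - x^4 - 2*x^3/3 - 2*x^2 - 3*x at the endpoints):
  F(1) − F(−1) = -109/15 − (19/15) = -128/15.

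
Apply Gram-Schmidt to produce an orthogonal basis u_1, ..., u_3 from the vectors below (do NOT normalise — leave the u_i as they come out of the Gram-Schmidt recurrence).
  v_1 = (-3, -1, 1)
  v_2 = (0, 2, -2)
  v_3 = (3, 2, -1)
Orthogonal basis:
  u_1 = (-3, -1, 1)
  u_2 = (-12/11, 18/11, -18/11)
  u_3 = (0, 1/2, 1/2)

Apply the Gram-Schmidt recurrence
  u_1 = v_1
  u_i = v_i − Σ_{j<i} ((v_i · u_j) / (u_j · u_j)) · u_j.

Step by step this gives:
  u_1 = (-3, -1, 1)
  u_2 = (-12/11, 18/11, -18/11)
  u_3 = (0, 1/2, 1/2)

Orthogonality check:
  u_2 · u_1 = 0 (should be 0)
  u_3 · u_1 = 0 (should be 0)
  u_3 · u_2 = 0 (should be 0)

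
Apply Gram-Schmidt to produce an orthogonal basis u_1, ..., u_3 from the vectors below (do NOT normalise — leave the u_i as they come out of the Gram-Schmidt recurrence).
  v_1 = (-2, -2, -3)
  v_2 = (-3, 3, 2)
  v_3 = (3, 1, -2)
Orthogonal basis:
  u_1 = (-2, -2, -3)
  u_2 = (-63/17, 39/17, 16/17)
  u_3 = (10/13, 2, -24/13)

Apply the Gram-Schmidt recurrence
  u_1 = v_1
  u_i = v_i − Σ_{j<i} ((v_i · u_j) / (u_j · u_j)) · u_j.

Step by step this gives:
  u_1 = (-2, -2, -3)
  u_2 = (-63/17, 39/17, 16/17)
  u_3 = (10/13, 2, -24/13)

Orthogonality check:
  u_2 · u_1 = 0 (should be 0)
  u_3 · u_1 = 0 (should be 0)
  u_3 · u_2 = 0 (should be 0)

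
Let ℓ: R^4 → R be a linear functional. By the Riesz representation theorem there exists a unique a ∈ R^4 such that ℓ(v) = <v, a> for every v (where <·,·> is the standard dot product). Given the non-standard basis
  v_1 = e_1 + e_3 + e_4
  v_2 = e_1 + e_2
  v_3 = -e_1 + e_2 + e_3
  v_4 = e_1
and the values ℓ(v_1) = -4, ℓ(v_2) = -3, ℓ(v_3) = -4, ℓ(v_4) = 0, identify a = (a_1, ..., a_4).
a = (0, -3, -1, -3)

Write a = (a_1, ..., a_4) in the standard basis. For each basis vector v_i, ℓ(v_i) = <v_i, a> is a linear equation in the a_j's. Collect the n equations into a matrix system V a = ℓ, where row i of V is v_i (expressed in the standard basis). Since V is invertible (lower-triangular with 1s on the diagonal, up to permutation), solve by back-substitution:
  V =
[[1, 0, 1, 1],
 [1, 1, 0, 0],
 [-1, 1, 1, 0],
 [1, 0, 0, 0]]
  V a = (-4, -3, -4, 0)
Solving gives a = (0, -3, -1, -3).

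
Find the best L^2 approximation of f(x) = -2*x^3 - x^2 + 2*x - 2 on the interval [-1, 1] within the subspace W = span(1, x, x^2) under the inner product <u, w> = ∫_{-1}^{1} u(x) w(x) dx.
g(x) = -x^2 + 4*x/5 - 2

The best approximation g ∈ W is the orthogonal projection of f onto W. Writing g = a_0 + a_1 x + a_2 x^2, the coefficients solve the normal equations G · a = b where
  G_{ij} = <φ_i, φ_j> and b_i = <f, φ_i>, with φ_0 = 1, φ_1 = x, φ_2 = x^2.
G =
  [2, 0, 2/3]
  [0, 2/3, 0]
  [2/3, 0, 2/5],
b = (-14/3, 8/15, -26/15).
Solving gives a_0 = -2, a_1 = 4/5, a_2 = -1, so
  g(x) = -x^2 + 4*x/5 - 2.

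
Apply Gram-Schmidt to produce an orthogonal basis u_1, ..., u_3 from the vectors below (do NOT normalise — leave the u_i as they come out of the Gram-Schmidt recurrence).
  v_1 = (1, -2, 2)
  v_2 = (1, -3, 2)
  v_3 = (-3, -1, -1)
Orthogonal basis:
  u_1 = (1, -2, 2)
  u_2 = (-2/9, -5/9, -4/9)
  u_3 = (-2, 0, 1)

Apply the Gram-Schmidt recurrence
  u_1 = v_1
  u_i = v_i − Σ_{j<i} ((v_i · u_j) / (u_j · u_j)) · u_j.

Step by step this gives:
  u_1 = (1, -2, 2)
  u_2 = (-2/9, -5/9, -4/9)
  u_3 = (-2, 0, 1)

Orthogonality check:
  u_2 · u_1 = 0 (should be 0)
  u_3 · u_1 = 0 (should be 0)
  u_3 · u_2 = 0 (should be 0)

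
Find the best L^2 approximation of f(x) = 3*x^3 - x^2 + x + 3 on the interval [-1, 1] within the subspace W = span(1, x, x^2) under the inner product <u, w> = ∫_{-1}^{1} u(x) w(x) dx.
g(x) = -x^2 + 14*x/5 + 3

The best approximation g ∈ W is the orthogonal projection of f onto W. Writing g = a_0 + a_1 x + a_2 x^2, the coefficients solve the normal equations G · a = b where
  G_{ij} = <φ_i, φ_j> and b_i = <f, φ_i>, with φ_0 = 1, φ_1 = x, φ_2 = x^2.
G =
  [2, 0, 2/3]
  [0, 2/3, 0]
  [2/3, 0, 2/5],
b = (16/3, 28/15, 8/5).
Solving gives a_0 = 3, a_1 = 14/5, a_2 = -1, so
  g(x) = -x^2 + 14*x/5 + 3.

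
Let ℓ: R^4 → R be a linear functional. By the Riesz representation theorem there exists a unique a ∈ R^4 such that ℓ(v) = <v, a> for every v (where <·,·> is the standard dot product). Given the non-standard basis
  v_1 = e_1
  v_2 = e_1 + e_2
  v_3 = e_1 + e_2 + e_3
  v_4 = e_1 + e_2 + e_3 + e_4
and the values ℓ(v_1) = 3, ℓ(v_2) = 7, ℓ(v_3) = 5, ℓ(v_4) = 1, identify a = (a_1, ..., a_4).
a = (3, 4, -2, -4)

Write a = (a_1, ..., a_4) in the standard basis. For each basis vector v_i, ℓ(v_i) = <v_i, a> is a linear equation in the a_j's. Collect the n equations into a matrix system V a = ℓ, where row i of V is v_i (expressed in the standard basis). Since V is invertible (lower-triangular with 1s on the diagonal, up to permutation), solve by back-substitution:
  V =
[[1, 0, 0, 0],
 [1, 1, 0, 0],
 [1, 1, 1, 0],
 [1, 1, 1, 1]]
  V a = (3, 7, 5, 1)
Solving gives a = (3, 4, -2, -4).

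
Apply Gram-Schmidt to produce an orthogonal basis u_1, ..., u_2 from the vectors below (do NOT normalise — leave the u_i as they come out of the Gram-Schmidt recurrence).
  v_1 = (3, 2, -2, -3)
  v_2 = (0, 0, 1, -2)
Orthogonal basis:
  u_1 = (3, 2, -2, -3)
  u_2 = (-6/13, -4/13, 17/13, -20/13)

Apply the Gram-Schmidt recurrence
  u_1 = v_1
  u_i = v_i − Σ_{j<i} ((v_i · u_j) / (u_j · u_j)) · u_j.

Step by step this gives:
  u_1 = (3, 2, -2, -3)
  u_2 = (-6/13, -4/13, 17/13, -20/13)

Orthogonality check:
  u_2 · u_1 = 0 (should be 0)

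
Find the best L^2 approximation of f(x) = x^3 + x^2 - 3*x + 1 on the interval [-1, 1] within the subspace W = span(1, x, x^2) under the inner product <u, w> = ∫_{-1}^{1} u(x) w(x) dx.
g(x) = x^2 - 12*x/5 + 1

The best approximation g ∈ W is the orthogonal projection of f onto W. Writing g = a_0 + a_1 x + a_2 x^2, the coefficients solve the normal equations G · a = b where
  G_{ij} = <φ_i, φ_j> and b_i = <f, φ_i>, with φ_0 = 1, φ_1 = x, φ_2 = x^2.
G =
  [2, 0, 2/3]
  [0, 2/3, 0]
  [2/3, 0, 2/5],
b = (8/3, -8/5, 16/15).
Solving gives a_0 = 1, a_1 = -12/5, a_2 = 1, so
  g(x) = x^2 - 12*x/5 + 1.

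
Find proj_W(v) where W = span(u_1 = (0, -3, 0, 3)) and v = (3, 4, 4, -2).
proj_W(v) = (0, 3, 0, -3)

Set up U = [u_1 | ... | u_1] ∈ R^(4×1). The projector onto W = col(U) is P = U (U^T U)^(-1) U^T.
Compute U^T U =
  [18],
and U^T v = (-18).
Solve U^T U · c = U^T v for the coefficients: c = (-1). The projection is proj_W(v) = U c.
Check: (v - proj_W(v)) · u_1 = 0  (should be 0).
Result: proj_W(v) = (0, 3, 0, -3).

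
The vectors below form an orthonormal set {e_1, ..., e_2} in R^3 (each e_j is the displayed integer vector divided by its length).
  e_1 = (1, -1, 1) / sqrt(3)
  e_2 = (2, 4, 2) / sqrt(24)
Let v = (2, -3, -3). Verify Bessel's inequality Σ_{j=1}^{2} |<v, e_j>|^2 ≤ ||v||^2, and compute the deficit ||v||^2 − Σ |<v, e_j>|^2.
Σ |<v, e_j>|^2 = 19/2; ||v||^2 = 22; deficit = 25/2

Write each e_j = u_j / sqrt(<u_j, u_j>) where u_j is the displayed integer vector. Then <v, e_j> = <v, u_j> / sqrt(<u_j, u_j>), so |<v, e_j>|^2 = <v, u_j>^2 / <u_j, u_j>.
Coefficients: <v, e_1> = 2/sqrt(3), <v, e_2> = -14/sqrt(24).
Square and sum: Σ |<v, e_j>|^2 = 19/2.
Compute ||v||^2 = v·v = 22.
Deficit = 22 − 19/2 = 25/2 ≥ 0, confirming Bessel's inequality. (The deficit equals ||v − Σ <v,e_j> e_j||^2, the squared distance from v to span{e_j}.)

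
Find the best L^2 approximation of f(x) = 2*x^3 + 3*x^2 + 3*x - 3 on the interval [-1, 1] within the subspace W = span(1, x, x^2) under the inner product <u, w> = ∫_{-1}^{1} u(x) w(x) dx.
g(x) = 3*x^2 + 21*x/5 - 3

The best approximation g ∈ W is the orthogonal projection of f onto W. Writing g = a_0 + a_1 x + a_2 x^2, the coefficients solve the normal equations G · a = b where
  G_{ij} = <φ_i, φ_j> and b_i = <f, φ_i>, with φ_0 = 1, φ_1 = x, φ_2 = x^2.
G =
  [2, 0, 2/3]
  [0, 2/3, 0]
  [2/3, 0, 2/5],
b = (-4, 14/5, -4/5).
Solving gives a_0 = -3, a_1 = 21/5, a_2 = 3, so
  g(x) = 3*x^2 + 21*x/5 - 3.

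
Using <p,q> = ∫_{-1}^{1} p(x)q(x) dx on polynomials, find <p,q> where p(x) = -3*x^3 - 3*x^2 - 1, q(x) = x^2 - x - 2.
<p,q> = 22/3

Expand the product: p(x)·q(x) = -3*x^5 + 9*x^3 + 5*x^2 + x + 2.
∫_{-1}^{1} of each monomial x^k gives [2/(k+1) if k even, 0 if k odd]. Integrating term-by-term (or equivalently evaluating the antiderivative F(x) = -x^6/2 + 9*x^4/4 + 5*x^3/3 + x^2/2 + 2*x at the endpoints):
  F(1) − F(−1) = 71/12 − (-17/12) = 22/3.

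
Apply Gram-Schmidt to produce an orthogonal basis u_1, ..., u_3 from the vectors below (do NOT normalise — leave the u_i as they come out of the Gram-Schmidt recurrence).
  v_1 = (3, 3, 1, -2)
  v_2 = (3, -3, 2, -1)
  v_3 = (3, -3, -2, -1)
Orthogonal basis:
  u_1 = (3, 3, 1, -2)
  u_2 = (57/23, -81/23, 42/23, -15/23)
  u_3 = (4/3, -12/19, -184/57, -32/57)

Apply the Gram-Schmidt recurrence
  u_1 = v_1
  u_i = v_i − Σ_{j<i} ((v_i · u_j) / (u_j · u_j)) · u_j.

Step by step this gives:
  u_1 = (3, 3, 1, -2)
  u_2 = (57/23, -81/23, 42/23, -15/23)
  u_3 = (4/3, -12/19, -184/57, -32/57)

Orthogonality check:
  u_2 · u_1 = 0 (should be 0)
  u_3 · u_1 = 0 (should be 0)
  u_3 · u_2 = 0 (should be 0)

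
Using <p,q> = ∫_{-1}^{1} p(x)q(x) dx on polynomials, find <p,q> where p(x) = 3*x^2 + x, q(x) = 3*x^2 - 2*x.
<p,q> = 34/15

Expand the product: p(x)·q(x) = 9*x^4 - 3*x^3 - 2*x^2.
∫_{-1}^{1} of each monomial x^k gives [2/(k+1) if k even, 0 if k odd]. Integrating term-by-term (or equivalently evaluating the antiderivative F(x) = 9*x^5/5 - 3*x^4/4 - 2*x^3/3 at the endpoints):
  F(1) − F(−1) = 23/60 − (-113/60) = 34/15.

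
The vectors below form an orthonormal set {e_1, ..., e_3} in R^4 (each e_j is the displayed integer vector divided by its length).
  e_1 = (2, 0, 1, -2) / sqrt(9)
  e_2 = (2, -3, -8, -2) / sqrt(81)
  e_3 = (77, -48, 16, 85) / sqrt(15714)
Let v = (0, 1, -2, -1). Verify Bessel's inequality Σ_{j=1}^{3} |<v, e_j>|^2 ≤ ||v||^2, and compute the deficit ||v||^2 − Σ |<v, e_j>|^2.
Σ |<v, e_j>|^2 = 875/194; ||v||^2 = 6; deficit = 289/194

Write each e_j = u_j / sqrt(<u_j, u_j>) where u_j is the displayed integer vector. Then <v, e_j> = <v, u_j> / sqrt(<u_j, u_j>), so |<v, e_j>|^2 = <v, u_j>^2 / <u_j, u_j>.
Coefficients: <v, e_1> = 0/sqrt(9), <v, e_2> = 15/sqrt(81), <v, e_3> = -165/sqrt(15714).
Square and sum: Σ |<v, e_j>|^2 = 875/194.
Compute ||v||^2 = v·v = 6.
Deficit = 6 − 875/194 = 289/194 ≥ 0, confirming Bessel's inequality. (The deficit equals ||v − Σ <v,e_j> e_j||^2, the squared distance from v to span{e_j}.)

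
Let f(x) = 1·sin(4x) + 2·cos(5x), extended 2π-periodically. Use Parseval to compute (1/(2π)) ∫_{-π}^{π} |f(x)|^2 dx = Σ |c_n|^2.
Σ |c_n|^2 = 5/2

Expand |f|^2 and use orthogonality of {sin(nx), cos(mx)} on [-π, π]:
  ∫_{-π}^{π} sin(nx)^2 dx = π, ∫ cos(mx)^2 dx = π, and cross terms integrate to 0.
So ∫_{-π}^{π} f(x)^2 dx = 1^2 · π + 2^2 · π = (1 + 4)π.
Divide by 2π: (1 + 4)/2 = 5/2.
By Parseval, this equals Σ |c_n|^2.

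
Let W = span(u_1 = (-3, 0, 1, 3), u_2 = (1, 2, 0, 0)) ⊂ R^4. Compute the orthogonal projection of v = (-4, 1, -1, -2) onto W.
proj_W(v) = (-40/43, -23/43, 19/86, 57/86)

Set up U = [u_1 | ... | u_2] ∈ R^(4×2). The projector onto W = col(U) is P = U (U^T U)^(-1) U^T.
Compute U^T U =
  [19, -3]
  [-3, 5],
and U^T v = (5, -2).
Solve U^T U · c = U^T v for the coefficients: c = (19/86, -23/86). The projection is proj_W(v) = U c.
Check: (v - proj_W(v)) · u_1 = 0  (should be 0).
Check: (v - proj_W(v)) · u_2 = 0  (should be 0).
Result: proj_W(v) = (-40/43, -23/43, 19/86, 57/86).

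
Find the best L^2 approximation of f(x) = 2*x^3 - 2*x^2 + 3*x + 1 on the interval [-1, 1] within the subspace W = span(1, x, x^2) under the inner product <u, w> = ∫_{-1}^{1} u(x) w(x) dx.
g(x) = -2*x^2 + 21*x/5 + 1

The best approximation g ∈ W is the orthogonal projection of f onto W. Writing g = a_0 + a_1 x + a_2 x^2, the coefficients solve the normal equations G · a = b where
  G_{ij} = <φ_i, φ_j> and b_i = <f, φ_i>, with φ_0 = 1, φ_1 = x, φ_2 = x^2.
G =
  [2, 0, 2/3]
  [0, 2/3, 0]
  [2/3, 0, 2/5],
b = (2/3, 14/5, -2/15).
Solving gives a_0 = 1, a_1 = 21/5, a_2 = -2, so
  g(x) = -2*x^2 + 21*x/5 + 1.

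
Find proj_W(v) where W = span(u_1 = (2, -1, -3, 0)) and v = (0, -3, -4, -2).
proj_W(v) = (15/7, -15/14, -45/14, 0)

Set up U = [u_1 | ... | u_1] ∈ R^(4×1). The projector onto W = col(U) is P = U (U^T U)^(-1) U^T.
Compute U^T U =
  [14],
and U^T v = (15).
Solve U^T U · c = U^T v for the coefficients: c = (15/14). The projection is proj_W(v) = U c.
Check: (v - proj_W(v)) · u_1 = 0  (should be 0).
Result: proj_W(v) = (15/7, -15/14, -45/14, 0).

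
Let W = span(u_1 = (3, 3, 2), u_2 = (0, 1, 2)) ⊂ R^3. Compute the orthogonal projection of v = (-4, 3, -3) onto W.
proj_W(v) = (-72/61, -75/61, -54/61)

Set up U = [u_1 | ... | u_2] ∈ R^(3×2). The projector onto W = col(U) is P = U (U^T U)^(-1) U^T.
Compute U^T U =
  [22, 7]
  [7, 5],
and U^T v = (-9, -3).
Solve U^T U · c = U^T v for the coefficients: c = (-24/61, -3/61). The projection is proj_W(v) = U c.
Check: (v - proj_W(v)) · u_1 = 0  (should be 0).
Check: (v - proj_W(v)) · u_2 = 0  (should be 0).
Result: proj_W(v) = (-72/61, -75/61, -54/61).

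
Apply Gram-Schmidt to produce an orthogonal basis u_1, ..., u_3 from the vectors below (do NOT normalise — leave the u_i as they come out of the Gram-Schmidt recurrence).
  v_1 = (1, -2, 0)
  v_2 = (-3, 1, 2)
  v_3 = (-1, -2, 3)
Orthogonal basis:
  u_1 = (1, -2, 0)
  u_2 = (-2, -1, 2)
  u_3 = (28/45, 14/45, 7/9)

Apply the Gram-Schmidt recurrence
  u_1 = v_1
  u_i = v_i − Σ_{j<i} ((v_i · u_j) / (u_j · u_j)) · u_j.

Step by step this gives:
  u_1 = (1, -2, 0)
  u_2 = (-2, -1, 2)
  u_3 = (28/45, 14/45, 7/9)

Orthogonality check:
  u_2 · u_1 = 0 (should be 0)
  u_3 · u_1 = 0 (should be 0)
  u_3 · u_2 = 0 (should be 0)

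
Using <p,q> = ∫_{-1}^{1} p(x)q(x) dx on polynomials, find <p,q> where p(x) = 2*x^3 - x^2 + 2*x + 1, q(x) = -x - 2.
<p,q> = -24/5

Expand the product: p(x)·q(x) = -2*x^4 - 3*x^3 - 5*x - 2.
∫_{-1}^{1} of each monomial x^k gives [2/(k+1) if k even, 0 if k odd]. Integrating term-by-term (or equivalently evaluating the antiderivative F(x) = -2*x^5/5 - 3*x^4/4 - 5*x^2/2 - 2*x at the endpoints):
  F(1) − F(−1) = -113/20 − (-17/20) = -24/5.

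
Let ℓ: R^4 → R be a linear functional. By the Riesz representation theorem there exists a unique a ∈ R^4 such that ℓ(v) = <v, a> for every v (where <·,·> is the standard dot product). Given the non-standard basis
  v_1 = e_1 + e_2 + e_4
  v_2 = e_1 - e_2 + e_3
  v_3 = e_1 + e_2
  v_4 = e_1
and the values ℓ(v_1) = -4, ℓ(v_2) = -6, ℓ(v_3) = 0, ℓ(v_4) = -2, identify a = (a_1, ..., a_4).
a = (-2, 2, -2, -4)

Write a = (a_1, ..., a_4) in the standard basis. For each basis vector v_i, ℓ(v_i) = <v_i, a> is a linear equation in the a_j's. Collect the n equations into a matrix system V a = ℓ, where row i of V is v_i (expressed in the standard basis). Since V is invertible (lower-triangular with 1s on the diagonal, up to permutation), solve by back-substitution:
  V =
[[1, 1, 0, 1],
 [1, -1, 1, 0],
 [1, 1, 0, 0],
 [1, 0, 0, 0]]
  V a = (-4, -6, 0, -2)
Solving gives a = (-2, 2, -2, -4).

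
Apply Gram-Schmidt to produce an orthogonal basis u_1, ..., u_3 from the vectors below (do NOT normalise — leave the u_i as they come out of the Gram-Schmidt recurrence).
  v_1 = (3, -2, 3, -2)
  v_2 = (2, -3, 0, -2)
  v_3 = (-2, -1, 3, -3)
Orthogonal basis:
  u_1 = (3, -2, 3, -2)
  u_2 = (2/13, -23/13, -24/13, -10/13)
  u_3 = (-601/186, -55/93, 79/62, -218/93)

Apply the Gram-Schmidt recurrence
  u_1 = v_1
  u_i = v_i − Σ_{j<i} ((v_i · u_j) / (u_j · u_j)) · u_j.

Step by step this gives:
  u_1 = (3, -2, 3, -2)
  u_2 = (2/13, -23/13, -24/13, -10/13)
  u_3 = (-601/186, -55/93, 79/62, -218/93)

Orthogonality check:
  u_2 · u_1 = 0 (should be 0)
  u_3 · u_1 = 0 (should be 0)
  u_3 · u_2 = 0 (should be 0)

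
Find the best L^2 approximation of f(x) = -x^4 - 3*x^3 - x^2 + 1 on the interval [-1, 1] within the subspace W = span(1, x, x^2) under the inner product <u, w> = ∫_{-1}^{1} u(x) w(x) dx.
g(x) = -13*x^2/7 - 9*x/5 + 38/35

The best approximation g ∈ W is the orthogonal projection of f onto W. Writing g = a_0 + a_1 x + a_2 x^2, the coefficients solve the normal equations G · a = b where
  G_{ij} = <φ_i, φ_j> and b_i = <f, φ_i>, with φ_0 = 1, φ_1 = x, φ_2 = x^2.
G =
  [2, 0, 2/3]
  [0, 2/3, 0]
  [2/3, 0, 2/5],
b = (14/15, -6/5, -2/105).
Solving gives a_0 = 38/35, a_1 = -9/5, a_2 = -13/7, so
  g(x) = -13*x^2/7 - 9*x/5 + 38/35.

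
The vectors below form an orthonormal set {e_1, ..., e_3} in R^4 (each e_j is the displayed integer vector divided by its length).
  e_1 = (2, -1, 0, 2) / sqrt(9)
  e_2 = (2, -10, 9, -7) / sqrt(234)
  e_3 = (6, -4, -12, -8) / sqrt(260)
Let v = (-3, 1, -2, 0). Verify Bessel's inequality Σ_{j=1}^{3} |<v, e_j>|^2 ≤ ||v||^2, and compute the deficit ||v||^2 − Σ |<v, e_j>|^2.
Σ |<v, e_j>|^2 = 52/5; ||v||^2 = 14; deficit = 18/5

Write each e_j = u_j / sqrt(<u_j, u_j>) where u_j is the displayed integer vector. Then <v, e_j> = <v, u_j> / sqrt(<u_j, u_j>), so |<v, e_j>|^2 = <v, u_j>^2 / <u_j, u_j>.
Coefficients: <v, e_1> = -7/sqrt(9), <v, e_2> = -34/sqrt(234), <v, e_3> = 2/sqrt(260).
Square and sum: Σ |<v, e_j>|^2 = 52/5.
Compute ||v||^2 = v·v = 14.
Deficit = 14 − 52/5 = 18/5 ≥ 0, confirming Bessel's inequality. (The deficit equals ||v − Σ <v,e_j> e_j||^2, the squared distance from v to span{e_j}.)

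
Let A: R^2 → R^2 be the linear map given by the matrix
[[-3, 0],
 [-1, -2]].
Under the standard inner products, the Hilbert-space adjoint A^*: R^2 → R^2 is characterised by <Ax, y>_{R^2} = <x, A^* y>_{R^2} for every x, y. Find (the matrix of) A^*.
A^* = A^T =
[[-3, -1],
 [0, -2]]

For real matrices with standard dot products, the defining identity <Ax, y> = <x, A^* y> gives (Ax)^T y = x^T (A^*) y, i.e. x^T A^T y = x^T (A^*) y. Since this holds for all x, y, we must have A^* = A^T. Therefore
A^* =
[[-3, -1],
 [0, -2]].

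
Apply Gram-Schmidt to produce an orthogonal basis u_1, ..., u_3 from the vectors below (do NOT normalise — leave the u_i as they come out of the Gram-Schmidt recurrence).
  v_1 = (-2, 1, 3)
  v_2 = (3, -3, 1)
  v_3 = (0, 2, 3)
Orthogonal basis:
  u_1 = (-2, 1, 3)
  u_2 = (15/7, -18/7, 16/7)
  u_3 = (31/23, 341/230, 93/230)

Apply the Gram-Schmidt recurrence
  u_1 = v_1
  u_i = v_i − Σ_{j<i} ((v_i · u_j) / (u_j · u_j)) · u_j.

Step by step this gives:
  u_1 = (-2, 1, 3)
  u_2 = (15/7, -18/7, 16/7)
  u_3 = (31/23, 341/230, 93/230)

Orthogonality check:
  u_2 · u_1 = 0 (should be 0)
  u_3 · u_1 = 0 (should be 0)
  u_3 · u_2 = 0 (should be 0)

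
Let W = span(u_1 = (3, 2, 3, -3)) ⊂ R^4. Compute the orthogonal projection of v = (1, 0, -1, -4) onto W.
proj_W(v) = (36/31, 24/31, 36/31, -36/31)

Set up U = [u_1 | ... | u_1] ∈ R^(4×1). The projector onto W = col(U) is P = U (U^T U)^(-1) U^T.
Compute U^T U =
  [31],
and U^T v = (12).
Solve U^T U · c = U^T v for the coefficients: c = (12/31). The projection is proj_W(v) = U c.
Check: (v - proj_W(v)) · u_1 = 0  (should be 0).
Result: proj_W(v) = (36/31, 24/31, 36/31, -36/31).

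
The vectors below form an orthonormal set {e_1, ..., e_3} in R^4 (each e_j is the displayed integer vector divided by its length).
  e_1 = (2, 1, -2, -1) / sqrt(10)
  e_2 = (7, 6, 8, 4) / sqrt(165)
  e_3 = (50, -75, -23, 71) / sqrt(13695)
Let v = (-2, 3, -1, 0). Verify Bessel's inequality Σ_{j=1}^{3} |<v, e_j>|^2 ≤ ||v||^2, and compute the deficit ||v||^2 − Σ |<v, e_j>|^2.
Σ |<v, e_j>|^2 = 5691/830; ||v||^2 = 14; deficit = 5929/830

Write each e_j = u_j / sqrt(<u_j, u_j>) where u_j is the displayed integer vector. Then <v, e_j> = <v, u_j> / sqrt(<u_j, u_j>), so |<v, e_j>|^2 = <v, u_j>^2 / <u_j, u_j>.
Coefficients: <v, e_1> = 1/sqrt(10), <v, e_2> = -4/sqrt(165), <v, e_3> = -302/sqrt(13695).
Square and sum: Σ |<v, e_j>|^2 = 5691/830.
Compute ||v||^2 = v·v = 14.
Deficit = 14 − 5691/830 = 5929/830 ≥ 0, confirming Bessel's inequality. (The deficit equals ||v − Σ <v,e_j> e_j||^2, the squared distance from v to span{e_j}.)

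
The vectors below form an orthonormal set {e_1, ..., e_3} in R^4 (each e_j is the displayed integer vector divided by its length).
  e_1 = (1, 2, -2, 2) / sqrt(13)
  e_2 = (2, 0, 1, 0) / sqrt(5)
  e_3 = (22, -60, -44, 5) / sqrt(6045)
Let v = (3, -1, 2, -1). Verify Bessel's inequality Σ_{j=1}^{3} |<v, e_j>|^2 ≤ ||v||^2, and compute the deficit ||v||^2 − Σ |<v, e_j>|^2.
Σ |<v, e_j>|^2 = 462/31; ||v||^2 = 15; deficit = 3/31

Write each e_j = u_j / sqrt(<u_j, u_j>) where u_j is the displayed integer vector. Then <v, e_j> = <v, u_j> / sqrt(<u_j, u_j>), so |<v, e_j>|^2 = <v, u_j>^2 / <u_j, u_j>.
Coefficients: <v, e_1> = -5/sqrt(13), <v, e_2> = 8/sqrt(5), <v, e_3> = 33/sqrt(6045).
Square and sum: Σ |<v, e_j>|^2 = 462/31.
Compute ||v||^2 = v·v = 15.
Deficit = 15 − 462/31 = 3/31 ≥ 0, confirming Bessel's inequality. (The deficit equals ||v − Σ <v,e_j> e_j||^2, the squared distance from v to span{e_j}.)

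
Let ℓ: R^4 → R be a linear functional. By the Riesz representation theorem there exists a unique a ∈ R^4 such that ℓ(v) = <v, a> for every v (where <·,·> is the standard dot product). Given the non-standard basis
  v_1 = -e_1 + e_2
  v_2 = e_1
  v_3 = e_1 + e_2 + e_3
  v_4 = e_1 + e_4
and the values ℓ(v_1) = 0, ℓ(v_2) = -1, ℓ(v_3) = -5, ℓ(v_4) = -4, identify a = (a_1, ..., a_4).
a = (-1, -1, -3, -3)

Write a = (a_1, ..., a_4) in the standard basis. For each basis vector v_i, ℓ(v_i) = <v_i, a> is a linear equation in the a_j's. Collect the n equations into a matrix system V a = ℓ, where row i of V is v_i (expressed in the standard basis). Since V is invertible (lower-triangular with 1s on the diagonal, up to permutation), solve by back-substitution:
  V =
[[-1, 1, 0, 0],
 [1, 0, 0, 0],
 [1, 1, 1, 0],
 [1, 0, 0, 1]]
  V a = (0, -1, -5, -4)
Solving gives a = (-1, -1, -3, -3).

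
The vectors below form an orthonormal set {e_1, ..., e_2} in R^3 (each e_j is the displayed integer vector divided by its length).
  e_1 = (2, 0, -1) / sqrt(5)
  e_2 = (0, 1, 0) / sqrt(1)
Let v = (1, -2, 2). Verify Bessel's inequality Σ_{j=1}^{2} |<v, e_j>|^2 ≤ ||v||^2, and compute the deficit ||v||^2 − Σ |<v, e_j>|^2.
Σ |<v, e_j>|^2 = 4; ||v||^2 = 9; deficit = 5

Write each e_j = u_j / sqrt(<u_j, u_j>) where u_j is the displayed integer vector. Then <v, e_j> = <v, u_j> / sqrt(<u_j, u_j>), so |<v, e_j>|^2 = <v, u_j>^2 / <u_j, u_j>.
Coefficients: <v, e_1> = 0/sqrt(5), <v, e_2> = -2/sqrt(1).
Square and sum: Σ |<v, e_j>|^2 = 4.
Compute ||v||^2 = v·v = 9.
Deficit = 9 − 4 = 5 ≥ 0, confirming Bessel's inequality. (The deficit equals ||v − Σ <v,e_j> e_j||^2, the squared distance from v to span{e_j}.)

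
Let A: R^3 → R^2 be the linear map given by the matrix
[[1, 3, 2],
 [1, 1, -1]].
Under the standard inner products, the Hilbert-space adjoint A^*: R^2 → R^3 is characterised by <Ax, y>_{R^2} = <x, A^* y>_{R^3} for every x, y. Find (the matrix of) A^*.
A^* = A^T =
[[1, 1],
 [3, 1],
 [2, -1]]

For real matrices with standard dot products, the defining identity <Ax, y> = <x, A^* y> gives (Ax)^T y = x^T (A^*) y, i.e. x^T A^T y = x^T (A^*) y. Since this holds for all x, y, we must have A^* = A^T. Therefore
A^* =
[[1, 1],
 [3, 1],
 [2, -1]].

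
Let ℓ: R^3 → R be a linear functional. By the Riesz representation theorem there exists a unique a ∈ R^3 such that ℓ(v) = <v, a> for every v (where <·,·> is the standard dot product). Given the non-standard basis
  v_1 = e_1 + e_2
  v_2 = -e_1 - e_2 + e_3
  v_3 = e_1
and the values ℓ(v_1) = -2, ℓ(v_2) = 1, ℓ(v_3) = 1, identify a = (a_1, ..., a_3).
a = (1, -3, -1)

Write a = (a_1, ..., a_3) in the standard basis. For each basis vector v_i, ℓ(v_i) = <v_i, a> is a linear equation in the a_j's. Collect the n equations into a matrix system V a = ℓ, where row i of V is v_i (expressed in the standard basis). Since V is invertible (lower-triangular with 1s on the diagonal, up to permutation), solve by back-substitution:
  V =
[[1, 1, 0],
 [-1, -1, 1],
 [1, 0, 0]]
  V a = (-2, 1, 1)
Solving gives a = (1, -3, -1).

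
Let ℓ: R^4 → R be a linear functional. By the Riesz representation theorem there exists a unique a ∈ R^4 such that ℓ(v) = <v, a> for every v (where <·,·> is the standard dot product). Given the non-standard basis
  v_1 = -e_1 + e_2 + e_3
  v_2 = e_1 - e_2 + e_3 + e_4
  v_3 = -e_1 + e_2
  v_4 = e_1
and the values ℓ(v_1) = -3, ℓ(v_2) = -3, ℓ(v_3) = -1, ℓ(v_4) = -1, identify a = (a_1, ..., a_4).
a = (-1, -2, -2, -2)

Write a = (a_1, ..., a_4) in the standard basis. For each basis vector v_i, ℓ(v_i) = <v_i, a> is a linear equation in the a_j's. Collect the n equations into a matrix system V a = ℓ, where row i of V is v_i (expressed in the standard basis). Since V is invertible (lower-triangular with 1s on the diagonal, up to permutation), solve by back-substitution:
  V =
[[-1, 1, 1, 0],
 [1, -1, 1, 1],
 [-1, 1, 0, 0],
 [1, 0, 0, 0]]
  V a = (-3, -3, -1, -1)
Solving gives a = (-1, -2, -2, -2).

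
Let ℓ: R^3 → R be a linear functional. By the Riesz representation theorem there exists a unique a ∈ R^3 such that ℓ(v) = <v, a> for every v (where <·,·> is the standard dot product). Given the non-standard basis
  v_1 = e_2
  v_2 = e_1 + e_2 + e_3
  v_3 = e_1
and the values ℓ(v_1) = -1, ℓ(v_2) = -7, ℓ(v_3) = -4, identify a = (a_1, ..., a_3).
a = (-4, -1, -2)

Write a = (a_1, ..., a_3) in the standard basis. For each basis vector v_i, ℓ(v_i) = <v_i, a> is a linear equation in the a_j's. Collect the n equations into a matrix system V a = ℓ, where row i of V is v_i (expressed in the standard basis). Since V is invertible (lower-triangular with 1s on the diagonal, up to permutation), solve by back-substitution:
  V =
[[0, 1, 0],
 [1, 1, 1],
 [1, 0, 0]]
  V a = (-1, -7, -4)
Solving gives a = (-4, -1, -2).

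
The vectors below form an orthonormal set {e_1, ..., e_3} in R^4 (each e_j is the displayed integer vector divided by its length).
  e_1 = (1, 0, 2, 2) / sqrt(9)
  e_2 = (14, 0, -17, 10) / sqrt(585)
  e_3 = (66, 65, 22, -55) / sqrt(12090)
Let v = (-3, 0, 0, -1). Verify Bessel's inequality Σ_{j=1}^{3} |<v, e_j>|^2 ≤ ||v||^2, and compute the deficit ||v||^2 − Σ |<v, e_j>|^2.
Σ |<v, e_j>|^2 = 1691/186; ||v||^2 = 10; deficit = 169/186

Write each e_j = u_j / sqrt(<u_j, u_j>) where u_j is the displayed integer vector. Then <v, e_j> = <v, u_j> / sqrt(<u_j, u_j>), so |<v, e_j>|^2 = <v, u_j>^2 / <u_j, u_j>.
Coefficients: <v, e_1> = -5/sqrt(9), <v, e_2> = -52/sqrt(585), <v, e_3> = -143/sqrt(12090).
Square and sum: Σ |<v, e_j>|^2 = 1691/186.
Compute ||v||^2 = v·v = 10.
Deficit = 10 − 1691/186 = 169/186 ≥ 0, confirming Bessel's inequality. (The deficit equals ||v − Σ <v,e_j> e_j||^2, the squared distance from v to span{e_j}.)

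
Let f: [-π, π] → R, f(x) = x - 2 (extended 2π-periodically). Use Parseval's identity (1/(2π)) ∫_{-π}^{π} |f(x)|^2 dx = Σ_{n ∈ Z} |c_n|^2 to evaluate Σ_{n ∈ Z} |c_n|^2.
Σ |c_n|^2 = π^2/3 + 4

Expand and integrate term by term over [-π, π]:
  ∫ (x)^2 dx = 1·(2π^3/3); ∫ 2·1·(-2)·x dx = 0 (odd integrand); ∫ (-2)^2 dx = 4·2π.
So (1/(2π)) ∫_{-π}^{π} (x - 2)^2 dx = 1π^2/3 + 4 = π^2/3 + 4.
Parseval ⇒ Σ |c_n|^2 = π^2/3 + 4.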